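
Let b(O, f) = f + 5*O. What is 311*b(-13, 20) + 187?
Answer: -13808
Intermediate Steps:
311*b(-13, 20) + 187 = 311*(20 + 5*(-13)) + 187 = 311*(20 - 65) + 187 = 311*(-45) + 187 = -13995 + 187 = -13808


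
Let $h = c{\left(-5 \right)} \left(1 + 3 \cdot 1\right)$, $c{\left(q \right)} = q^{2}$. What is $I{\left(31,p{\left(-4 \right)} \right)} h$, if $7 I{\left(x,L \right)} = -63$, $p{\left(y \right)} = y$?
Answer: $-900$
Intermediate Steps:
$I{\left(x,L \right)} = -9$ ($I{\left(x,L \right)} = \frac{1}{7} \left(-63\right) = -9$)
$h = 100$ ($h = \left(-5\right)^{2} \left(1 + 3 \cdot 1\right) = 25 \left(1 + 3\right) = 25 \cdot 4 = 100$)
$I{\left(31,p{\left(-4 \right)} \right)} h = \left(-9\right) 100 = -900$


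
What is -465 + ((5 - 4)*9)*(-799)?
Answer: -7656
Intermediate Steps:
-465 + ((5 - 4)*9)*(-799) = -465 + (1*9)*(-799) = -465 + 9*(-799) = -465 - 7191 = -7656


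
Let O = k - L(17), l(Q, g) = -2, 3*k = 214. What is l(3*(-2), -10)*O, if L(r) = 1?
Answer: -422/3 ≈ -140.67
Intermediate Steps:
k = 214/3 (k = (⅓)*214 = 214/3 ≈ 71.333)
O = 211/3 (O = 214/3 - 1*1 = 214/3 - 1 = 211/3 ≈ 70.333)
l(3*(-2), -10)*O = -2*211/3 = -422/3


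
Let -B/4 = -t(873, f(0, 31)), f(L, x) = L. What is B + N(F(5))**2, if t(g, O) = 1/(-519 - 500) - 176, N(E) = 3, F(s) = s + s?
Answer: -708209/1019 ≈ -695.00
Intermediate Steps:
F(s) = 2*s
t(g, O) = -179345/1019 (t(g, O) = 1/(-1019) - 176 = -1/1019 - 176 = -179345/1019)
B = -717380/1019 (B = -(-4)*(-179345)/1019 = -4*179345/1019 = -717380/1019 ≈ -704.00)
B + N(F(5))**2 = -717380/1019 + 3**2 = -717380/1019 + 9 = -708209/1019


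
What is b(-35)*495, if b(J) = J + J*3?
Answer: -69300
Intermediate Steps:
b(J) = 4*J (b(J) = J + 3*J = 4*J)
b(-35)*495 = (4*(-35))*495 = -140*495 = -69300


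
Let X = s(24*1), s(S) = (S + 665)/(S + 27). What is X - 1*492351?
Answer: -25109212/51 ≈ -4.9234e+5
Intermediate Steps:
s(S) = (665 + S)/(27 + S)
X = 689/51 (X = (665 + 24*1)/(27 + 24*1) = (665 + 24)/(27 + 24) = 689/51 ≈ 13.510)
X - 1*492351 = 689/51 - 1*492351 = 689/51 - 492351 = -25109212/51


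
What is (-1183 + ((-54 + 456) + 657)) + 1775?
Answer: 1651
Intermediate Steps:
(-1183 + ((-54 + 456) + 657)) + 1775 = (-1183 + (402 + 657)) + 1775 = (-1183 + 1059) + 1775 = -124 + 1775 = 1651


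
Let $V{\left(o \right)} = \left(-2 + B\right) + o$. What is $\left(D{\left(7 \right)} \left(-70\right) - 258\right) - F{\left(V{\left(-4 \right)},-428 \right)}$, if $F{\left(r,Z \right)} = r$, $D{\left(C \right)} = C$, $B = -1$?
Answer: $-741$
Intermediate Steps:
$V{\left(o \right)} = -3 + o$ ($V{\left(o \right)} = \left(-2 - 1\right) + o = -3 + o$)
$\left(D{\left(7 \right)} \left(-70\right) - 258\right) - F{\left(V{\left(-4 \right)},-428 \right)} = \left(7 \left(-70\right) - 258\right) - \left(-3 - 4\right) = \left(-490 - 258\right) - -7 = -748 + 7 = -741$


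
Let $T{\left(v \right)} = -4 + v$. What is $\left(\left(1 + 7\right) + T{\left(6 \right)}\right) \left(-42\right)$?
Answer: $-420$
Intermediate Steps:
$\left(\left(1 + 7\right) + T{\left(6 \right)}\right) \left(-42\right) = \left(\left(1 + 7\right) + \left(-4 + 6\right)\right) \left(-42\right) = \left(8 + 2\right) \left(-42\right) = 10 \left(-42\right) = -420$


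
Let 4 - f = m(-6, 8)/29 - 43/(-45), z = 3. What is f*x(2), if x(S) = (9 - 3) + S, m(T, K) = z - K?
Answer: 33584/1305 ≈ 25.735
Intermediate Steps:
m(T, K) = 3 - K
x(S) = 6 + S
f = 4198/1305 (f = 4 - ((3 - 1*8)/29 - 43/(-45)) = 4 - ((3 - 8)*(1/29) - 43*(-1/45)) = 4 - (-5*1/29 + 43/45) = 4 - (-5/29 + 43/45) = 4 - 1*1022/1305 = 4 - 1022/1305 = 4198/1305 ≈ 3.2169)
f*x(2) = 4198*(6 + 2)/1305 = (4198/1305)*8 = 33584/1305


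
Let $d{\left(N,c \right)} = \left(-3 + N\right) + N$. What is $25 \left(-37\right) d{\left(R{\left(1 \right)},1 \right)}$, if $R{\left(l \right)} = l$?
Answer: $925$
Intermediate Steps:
$d{\left(N,c \right)} = -3 + 2 N$
$25 \left(-37\right) d{\left(R{\left(1 \right)},1 \right)} = 25 \left(-37\right) \left(-3 + 2 \cdot 1\right) = - 925 \left(-3 + 2\right) = \left(-925\right) \left(-1\right) = 925$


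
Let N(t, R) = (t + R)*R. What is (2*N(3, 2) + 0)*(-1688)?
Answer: -33760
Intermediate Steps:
N(t, R) = R*(R + t) (N(t, R) = (R + t)*R = R*(R + t))
(2*N(3, 2) + 0)*(-1688) = (2*(2*(2 + 3)) + 0)*(-1688) = (2*(2*5) + 0)*(-1688) = (2*10 + 0)*(-1688) = (20 + 0)*(-1688) = 20*(-1688) = -33760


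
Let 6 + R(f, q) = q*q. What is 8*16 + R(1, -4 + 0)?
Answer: 138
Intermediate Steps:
R(f, q) = -6 + q² (R(f, q) = -6 + q*q = -6 + q²)
8*16 + R(1, -4 + 0) = 8*16 + (-6 + (-4 + 0)²) = 128 + (-6 + (-4)²) = 128 + (-6 + 16) = 128 + 10 = 138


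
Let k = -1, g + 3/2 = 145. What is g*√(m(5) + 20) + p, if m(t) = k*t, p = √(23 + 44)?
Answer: √67 + 287*√15/2 ≈ 563.96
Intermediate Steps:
g = 287/2 (g = -3/2 + 145 = 287/2 ≈ 143.50)
p = √67 ≈ 8.1853
m(t) = -t
g*√(m(5) + 20) + p = 287*√(-1*5 + 20)/2 + √67 = 287*√(-5 + 20)/2 + √67 = 287*√15/2 + √67 = √67 + 287*√15/2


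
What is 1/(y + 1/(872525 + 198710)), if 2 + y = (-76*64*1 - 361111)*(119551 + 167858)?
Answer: -1071235/112677327259729594 ≈ -9.5071e-12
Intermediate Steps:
y = -105184508777 (y = -2 + (-76*64*1 - 361111)*(119551 + 167858) = -2 + (-4864*1 - 361111)*287409 = -2 + (-4864 - 361111)*287409 = -2 - 365975*287409 = -2 - 105184508775 = -105184508777)
1/(y + 1/(872525 + 198710)) = 1/(-105184508777 + 1/(872525 + 198710)) = 1/(-105184508777 + 1/1071235) = 1/(-112677327259729594/1071235) = -1071235/112677327259729594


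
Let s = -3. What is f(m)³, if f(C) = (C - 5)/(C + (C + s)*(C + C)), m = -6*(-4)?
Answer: 6859/1099104768 ≈ 6.2405e-6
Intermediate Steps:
m = 24
f(C) = (-5 + C)/(C + 2*C*(-3 + C)) (f(C) = (C - 5)/(C + (C - 3)*(C + C)) = (-5 + C)/(C + (-3 + C)*(2*C)) = (-5 + C)/(C + 2*C*(-3 + C)))
f(m)³ = ((-5 + 24)/(24*(-5 + 2*24)))³ = ((1/24)*19/(-5 + 48))³ = ((1/24)*19/43)³ = ((1/24)*(1/43)*19)³ = (19/1032)³ = 6859/1099104768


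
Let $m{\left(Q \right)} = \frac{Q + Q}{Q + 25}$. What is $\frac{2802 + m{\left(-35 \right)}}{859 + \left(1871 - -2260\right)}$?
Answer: $\frac{2809}{4990} \approx 0.56293$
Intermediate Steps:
$m{\left(Q \right)} = \frac{2 Q}{25 + Q}$
$\frac{2802 + m{\left(-35 \right)}}{859 + \left(1871 - -2260\right)} = \frac{2802 + 2 \left(-35\right) \frac{1}{25 - 35}}{859 + \left(1871 - -2260\right)} = \frac{2802 + 2 \left(-35\right) \frac{1}{-10}}{859 + \left(1871 + 2260\right)} = \frac{2802 + 2 \left(-35\right) \left(- \frac{1}{10}\right)}{859 + 4131} = \frac{2802 + 7}{4990} = 2809 \cdot \frac{1}{4990} = \frac{2809}{4990}$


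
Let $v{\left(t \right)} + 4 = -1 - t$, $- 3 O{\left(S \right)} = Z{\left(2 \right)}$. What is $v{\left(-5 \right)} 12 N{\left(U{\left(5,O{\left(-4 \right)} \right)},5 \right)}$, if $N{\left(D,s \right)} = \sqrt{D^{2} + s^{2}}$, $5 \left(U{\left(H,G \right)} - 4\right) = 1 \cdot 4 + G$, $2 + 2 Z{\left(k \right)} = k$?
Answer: $0$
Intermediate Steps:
$Z{\left(k \right)} = -1 + \frac{k}{2}$
$O{\left(S \right)} = 0$ ($O{\left(S \right)} = - \frac{-1 + \frac{1}{2} \cdot 2}{3} = - \frac{-1 + 1}{3} = \left(- \frac{1}{3}\right) 0 = 0$)
$v{\left(t \right)} = -5 - t$ ($v{\left(t \right)} = -4 - \left(1 + t\right) = -5 - t$)
$U{\left(H,G \right)} = \frac{24}{5} + \frac{G}{5}$ ($U{\left(H,G \right)} = 4 + \frac{1 \cdot 4 + G}{5} = 4 + \frac{4 + G}{5} = 4 + \left(\frac{4}{5} + \frac{G}{5}\right) = \frac{24}{5} + \frac{G}{5}$)
$v{\left(-5 \right)} 12 N{\left(U{\left(5,O{\left(-4 \right)} \right)},5 \right)} = \left(-5 - -5\right) 12 \sqrt{\left(\frac{24}{5} + \frac{1}{5} \cdot 0\right)^{2} + 5^{2}} = \left(-5 + 5\right) 12 \sqrt{\left(\frac{24}{5} + 0\right)^{2} + 25} = 0 \cdot 12 \sqrt{\left(\frac{24}{5}\right)^{2} + 25} = 0 \sqrt{\frac{576}{25} + 25} = 0 \sqrt{\frac{1201}{25}} = 0 \frac{\sqrt{1201}}{5} = 0$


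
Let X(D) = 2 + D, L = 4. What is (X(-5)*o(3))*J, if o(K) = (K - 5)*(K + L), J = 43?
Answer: 1806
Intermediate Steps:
o(K) = (-5 + K)*(4 + K) (o(K) = (K - 5)*(K + 4) = (-5 + K)*(4 + K))
(X(-5)*o(3))*J = ((2 - 5)*(-20 + 3² - 1*3))*43 = -3*(-20 + 9 - 3)*43 = -3*(-14)*43 = 42*43 = 1806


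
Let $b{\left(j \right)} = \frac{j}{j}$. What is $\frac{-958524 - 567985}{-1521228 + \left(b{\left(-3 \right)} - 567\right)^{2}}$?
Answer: $\frac{41257}{32456} \approx 1.2712$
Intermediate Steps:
$b{\left(j \right)} = 1$
$\frac{-958524 - 567985}{-1521228 + \left(b{\left(-3 \right)} - 567\right)^{2}} = \frac{-958524 - 567985}{-1521228 + \left(1 - 567\right)^{2}} = - \frac{1526509}{-1521228 + \left(-566\right)^{2}} = - \frac{1526509}{-1521228 + 320356} = - \frac{1526509}{-1200872} = \left(-1526509\right) \left(- \frac{1}{1200872}\right) = \frac{41257}{32456}$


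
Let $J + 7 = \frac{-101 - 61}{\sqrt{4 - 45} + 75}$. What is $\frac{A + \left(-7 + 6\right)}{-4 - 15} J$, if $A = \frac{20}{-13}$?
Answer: $\frac{33 \left(- 7 \sqrt{41} + 687 i\right)}{247 \left(\sqrt{41} - 75 i\right)} \approx -1.2217 + 0.024459 i$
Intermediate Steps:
$A = - \frac{20}{13}$ ($A = 20 \left(- \frac{1}{13}\right) = - \frac{20}{13} \approx -1.5385$)
$J = -7 - \frac{162}{75 + i \sqrt{41}}$ ($J = -7 + \frac{-101 - 61}{\sqrt{4 - 45} + 75} = -7 - \frac{162}{\sqrt{-41} + 75} = -7 - \frac{162}{i \sqrt{41} + 75} = -7 - \frac{162}{75 + i \sqrt{41}} \approx -9.1444 + 0.18308 i$)
$\frac{A + \left(-7 + 6\right)}{-4 - 15} J = \frac{- \frac{20}{13} + \left(-7 + 6\right)}{-4 - 15} \frac{- 7 \sqrt{41} + 687 i}{\sqrt{41} - 75 i} = \frac{- \frac{20}{13} - 1}{-19} \frac{- 7 \sqrt{41} + 687 i}{\sqrt{41} - 75 i} = \left(- \frac{33}{13}\right) \left(- \frac{1}{19}\right) \frac{- 7 \sqrt{41} + 687 i}{\sqrt{41} - 75 i} = \frac{33 \frac{- 7 \sqrt{41} + 687 i}{\sqrt{41} - 75 i}}{247} = \frac{33 \left(- 7 \sqrt{41} + 687 i\right)}{247 \left(\sqrt{41} - 75 i\right)}$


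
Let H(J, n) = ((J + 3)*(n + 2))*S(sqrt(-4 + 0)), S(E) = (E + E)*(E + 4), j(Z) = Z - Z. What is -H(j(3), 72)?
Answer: 1776 - 3552*I ≈ 1776.0 - 3552.0*I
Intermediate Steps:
j(Z) = 0
S(E) = 2*E*(4 + E) (S(E) = (2*E)*(4 + E) = 2*E*(4 + E))
H(J, n) = 4*I*(2 + n)*(3 + J)*(4 + 2*I) (H(J, n) = ((J + 3)*(n + 2))*(2*sqrt(-4 + 0)*(4 + sqrt(-4 + 0))) = ((3 + J)*(2 + n))*(2*sqrt(-4)*(4 + sqrt(-4))) = ((2 + n)*(3 + J))*(2*(2*I)*(4 + 2*I)) = ((2 + n)*(3 + J))*(4*I*(4 + 2*I)) = 4*I*(2 + n)*(3 + J)*(4 + 2*I))
-H(j(3), 72) = -8*I*(2 + I)*(6 + 2*0 + 3*72 + 0*72) = -8*I*(2 + I)*(6 + 0 + 216 + 0) = -8*I*(2 + I)*222 = -1776*I*(2 + I)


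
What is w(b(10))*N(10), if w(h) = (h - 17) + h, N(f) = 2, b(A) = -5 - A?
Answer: -94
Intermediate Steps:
w(h) = -17 + 2*h (w(h) = (-17 + h) + h = -17 + 2*h)
w(b(10))*N(10) = (-17 + 2*(-5 - 1*10))*2 = (-17 + 2*(-5 - 10))*2 = (-17 + 2*(-15))*2 = (-17 - 30)*2 = -47*2 = -94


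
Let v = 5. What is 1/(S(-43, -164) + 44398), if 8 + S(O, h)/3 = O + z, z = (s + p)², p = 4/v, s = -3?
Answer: 25/1106488 ≈ 2.2594e-5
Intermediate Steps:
p = ⅘ (p = 4/5 = 4*(⅕) = ⅘ ≈ 0.80000)
z = 121/25 (z = (-3 + ⅘)² = (-11/5)² = 121/25 ≈ 4.8400)
S(O, h) = -237/25 + 3*O (S(O, h) = -24 + 3*(O + 121/25) = -24 + 3*(121/25 + O) = -24 + (363/25 + 3*O) = -237/25 + 3*O)
1/(S(-43, -164) + 44398) = 1/((-237/25 + 3*(-43)) + 44398) = 1/((-237/25 - 129) + 44398) = 1/(-3462/25 + 44398) = 1/(1106488/25) = 25/1106488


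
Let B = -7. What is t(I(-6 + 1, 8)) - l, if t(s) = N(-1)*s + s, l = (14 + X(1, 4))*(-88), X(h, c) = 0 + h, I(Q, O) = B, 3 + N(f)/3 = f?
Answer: 1397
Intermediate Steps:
N(f) = -9 + 3*f
I(Q, O) = -7
X(h, c) = h
l = -1320 (l = (14 + 1)*(-88) = 15*(-88) = -1320)
t(s) = -11*s (t(s) = (-9 + 3*(-1))*s + s = (-9 - 3)*s + s = -12*s + s = -11*s)
t(I(-6 + 1, 8)) - l = -11*(-7) - 1*(-1320) = 77 + 1320 = 1397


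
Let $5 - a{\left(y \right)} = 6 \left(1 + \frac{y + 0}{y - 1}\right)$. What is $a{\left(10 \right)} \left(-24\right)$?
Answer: $184$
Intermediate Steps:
$a{\left(y \right)} = -1 - \frac{6 y}{-1 + y}$ ($a{\left(y \right)} = 5 - 6 \left(1 + \frac{y + 0}{y - 1}\right) = 5 - 6 \left(1 + \frac{y}{-1 + y}\right) = 5 - \left(6 + \frac{6 y}{-1 + y}\right) = -1 - \frac{6 y}{-1 + y}$)
$a{\left(10 \right)} \left(-24\right) = \frac{1 - 70}{-1 + 10} \left(-24\right) = \frac{1 - 70}{9} \left(-24\right) = \frac{1}{9} \left(-69\right) \left(-24\right) = \left(- \frac{23}{3}\right) \left(-24\right) = 184$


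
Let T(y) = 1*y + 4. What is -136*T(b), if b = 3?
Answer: -952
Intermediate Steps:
T(y) = 4 + y (T(y) = y + 4 = 4 + y)
-136*T(b) = -136*(4 + 3) = -136*7 = -952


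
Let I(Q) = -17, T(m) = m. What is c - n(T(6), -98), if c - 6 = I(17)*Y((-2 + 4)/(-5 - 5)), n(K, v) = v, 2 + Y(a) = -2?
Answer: 172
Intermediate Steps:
Y(a) = -4 (Y(a) = -2 - 2 = -4)
c = 74 (c = 6 - 17*(-4) = 6 + 68 = 74)
c - n(T(6), -98) = 74 - 1*(-98) = 74 + 98 = 172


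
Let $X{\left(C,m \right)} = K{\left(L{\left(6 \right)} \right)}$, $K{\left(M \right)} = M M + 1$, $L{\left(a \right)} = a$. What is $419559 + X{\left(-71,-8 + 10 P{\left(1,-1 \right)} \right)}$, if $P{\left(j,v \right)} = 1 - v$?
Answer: $419596$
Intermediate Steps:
$K{\left(M \right)} = 1 + M^{2}$ ($K{\left(M \right)} = M^{2} + 1 = 1 + M^{2}$)
$X{\left(C,m \right)} = 37$ ($X{\left(C,m \right)} = 1 + 6^{2} = 1 + 36 = 37$)
$419559 + X{\left(-71,-8 + 10 P{\left(1,-1 \right)} \right)} = 419559 + 37 = 419596$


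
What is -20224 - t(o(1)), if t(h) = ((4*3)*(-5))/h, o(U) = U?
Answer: -20164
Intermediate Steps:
t(h) = -60/h (t(h) = (12*(-5))/h = -60/h)
-20224 - t(o(1)) = -20224 - (-60)/1 = -20224 - (-60) = -20224 - 1*(-60) = -20224 + 60 = -20164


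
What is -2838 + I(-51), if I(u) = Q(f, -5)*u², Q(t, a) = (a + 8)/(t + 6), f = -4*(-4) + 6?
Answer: -71661/28 ≈ -2559.3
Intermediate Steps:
f = 22 (f = 16 + 6 = 22)
Q(t, a) = (8 + a)/(6 + t)
I(u) = 3*u²/28 (I(u) = ((8 - 5)/(6 + 22))*u² = (3/28)*u² = ((1/28)*3)*u² = 3*u²/28)
-2838 + I(-51) = -2838 + (3/28)*(-51)² = -2838 + (3/28)*2601 = -2838 + 7803/28 = -71661/28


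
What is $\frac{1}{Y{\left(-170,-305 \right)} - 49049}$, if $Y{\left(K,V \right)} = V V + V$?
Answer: $\frac{1}{43671} \approx 2.2898 \cdot 10^{-5}$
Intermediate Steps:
$Y{\left(K,V \right)} = V + V^{2}$ ($Y{\left(K,V \right)} = V^{2} + V = V + V^{2}$)
$\frac{1}{Y{\left(-170,-305 \right)} - 49049} = \frac{1}{- 305 \left(1 - 305\right) - 49049} = \frac{1}{\left(-305\right) \left(-304\right) - 49049} = \frac{1}{92720 - 49049} = \frac{1}{43671}$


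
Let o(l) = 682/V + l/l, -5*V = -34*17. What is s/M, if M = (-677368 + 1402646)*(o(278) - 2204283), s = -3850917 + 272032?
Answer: 1034297765/462028045875454 ≈ 2.2386e-6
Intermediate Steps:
V = 578/5 (V = -(-34)*17/5 = -⅕*(-578) = 578/5 ≈ 115.60)
o(l) = 1994/289 (o(l) = 682/(578/5) + l/l = 682*(5/578) + 1 = 1705/289 + 1 = 1994/289)
s = -3578885
M = -462028045875454/289 (M = (-677368 + 1402646)*(1994/289 - 2204283) = 725278*(-637035793/289) = -462028045875454/289 ≈ -1.5987e+12)
s/M = -3578885/(-462028045875454/289) = -3578885*(-289/462028045875454) = 1034297765/462028045875454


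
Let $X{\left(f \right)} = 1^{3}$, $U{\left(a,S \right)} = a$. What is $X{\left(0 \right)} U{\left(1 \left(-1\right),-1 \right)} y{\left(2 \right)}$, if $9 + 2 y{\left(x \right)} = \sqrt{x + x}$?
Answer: $\frac{7}{2} \approx 3.5$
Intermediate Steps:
$y{\left(x \right)} = - \frac{9}{2} + \frac{\sqrt{2} \sqrt{x}}{2}$ ($y{\left(x \right)} = - \frac{9}{2} + \frac{\sqrt{x + x}}{2} = - \frac{9}{2} + \frac{\sqrt{2 x}}{2} = - \frac{9}{2} + \frac{\sqrt{2} \sqrt{x}}{2}$)
$X{\left(f \right)} = 1$
$X{\left(0 \right)} U{\left(1 \left(-1\right),-1 \right)} y{\left(2 \right)} = 1 \cdot 1 \left(-1\right) \left(- \frac{9}{2} + \frac{\sqrt{2} \sqrt{2}}{2}\right) = 1 \left(-1\right) \left(- \frac{9}{2} + 1\right) = \left(-1\right) \left(- \frac{7}{2}\right) = \frac{7}{2}$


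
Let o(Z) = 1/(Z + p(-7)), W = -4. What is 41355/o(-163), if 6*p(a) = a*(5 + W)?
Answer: -13578225/2 ≈ -6.7891e+6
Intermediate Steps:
p(a) = a/6 (p(a) = (a*(5 - 4))/6 = (a*1)/6 = a/6)
o(Z) = 1/(-7/6 + Z) (o(Z) = 1/(Z + (1/6)*(-7)) = 1/(Z - 7/6) = 1/(-7/6 + Z))
41355/o(-163) = 41355/((6/(-7 + 6*(-163)))) = 41355/((6/(-7 - 978))) = 41355/((6/(-985))) = 41355/((6*(-1/985))) = 41355/(-6/985) = 41355*(-985/6) = -13578225/2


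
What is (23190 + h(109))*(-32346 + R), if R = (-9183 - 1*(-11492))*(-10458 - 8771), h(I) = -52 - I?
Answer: -1023226992103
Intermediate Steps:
R = -44399761 (R = (-9183 + 11492)*(-19229) = 2309*(-19229) = -44399761)
(23190 + h(109))*(-32346 + R) = (23190 + (-52 - 1*109))*(-32346 - 44399761) = (23190 + (-52 - 109))*(-44432107) = (23190 - 161)*(-44432107) = 23029*(-44432107) = -1023226992103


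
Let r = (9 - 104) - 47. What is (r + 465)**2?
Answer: 104329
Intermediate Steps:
r = -142 (r = -95 - 47 = -142)
(r + 465)**2 = (-142 + 465)**2 = 323**2 = 104329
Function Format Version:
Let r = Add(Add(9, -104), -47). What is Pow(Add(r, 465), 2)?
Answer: 104329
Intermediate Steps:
r = -142 (r = Add(-95, -47) = -142)
Pow(Add(r, 465), 2) = Pow(Add(-142, 465), 2) = Pow(323, 2) = 104329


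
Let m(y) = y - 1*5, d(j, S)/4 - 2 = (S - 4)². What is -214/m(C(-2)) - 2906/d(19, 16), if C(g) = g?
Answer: 52317/2044 ≈ 25.595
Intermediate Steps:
d(j, S) = 8 + 4*(-4 + S)² (d(j, S) = 8 + 4*(S - 4)² = 8 + 4*(-4 + S)²)
m(y) = -5 + y (m(y) = y - 5 = -5 + y)
-214/m(C(-2)) - 2906/d(19, 16) = -214/(-5 - 2) - 2906/(8 + 4*(-4 + 16)²) = -214/(-7) - 2906/(8 + 4*12²) = -214*(-⅐) - 2906/(8 + 4*144) = 214/7 - 2906/(8 + 576) = 214/7 - 2906/584 = 214/7 - 2906*1/584 = 214/7 - 1453/292 = 52317/2044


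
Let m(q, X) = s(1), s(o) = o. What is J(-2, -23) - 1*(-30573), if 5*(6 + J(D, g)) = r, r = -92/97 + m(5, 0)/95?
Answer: 1408365882/46075 ≈ 30567.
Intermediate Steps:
m(q, X) = 1
r = -8643/9215 (r = -92/97 + 1/95 = -8643/9215 ≈ -0.93793)
J(D, g) = -285093/46075 (J(D, g) = -6 + (⅕)*(-8643/9215) = -6 - 8643/46075 = -285093/46075)
J(-2, -23) - 1*(-30573) = -285093/46075 - 1*(-30573) = -285093/46075 + 30573 = 1408365882/46075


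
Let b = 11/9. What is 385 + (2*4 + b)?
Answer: 3548/9 ≈ 394.22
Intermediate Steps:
b = 11/9 (b = 11*(1/9) = 11/9 ≈ 1.2222)
385 + (2*4 + b) = 385 + (2*4 + 11/9) = 385 + (8 + 11/9) = 385 + 83/9 = 3548/9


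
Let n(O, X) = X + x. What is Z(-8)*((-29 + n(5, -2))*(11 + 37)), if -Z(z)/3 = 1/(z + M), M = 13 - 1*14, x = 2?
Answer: -464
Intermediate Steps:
M = -1 (M = 13 - 14 = -1)
Z(z) = -3/(-1 + z) (Z(z) = -3/(z - 1) = -3/(-1 + z))
n(O, X) = 2 + X (n(O, X) = X + 2 = 2 + X)
Z(-8)*((-29 + n(5, -2))*(11 + 37)) = (-3/(-1 - 8))*((-29 + (2 - 2))*(11 + 37)) = (-3/(-9))*((-29 + 0)*48) = (-3*(-1/9))*(-29*48) = (1/3)*(-1392) = -464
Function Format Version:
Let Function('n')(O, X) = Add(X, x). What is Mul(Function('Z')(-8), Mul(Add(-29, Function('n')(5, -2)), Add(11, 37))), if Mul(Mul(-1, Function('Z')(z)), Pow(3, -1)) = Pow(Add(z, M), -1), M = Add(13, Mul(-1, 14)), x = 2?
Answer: -464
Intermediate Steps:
M = -1 (M = Add(13, -14) = -1)
Function('Z')(z) = Mul(-3, Pow(Add(-1, z), -1)) (Function('Z')(z) = Mul(-3, Pow(Add(z, -1), -1)) = Mul(-3, Pow(Add(-1, z), -1)))
Function('n')(O, X) = Add(2, X) (Function('n')(O, X) = Add(X, 2) = Add(2, X))
Mul(Function('Z')(-8), Mul(Add(-29, Function('n')(5, -2)), Add(11, 37))) = Mul(Mul(-3, Pow(Add(-1, -8), -1)), Mul(Add(-29, Add(2, -2)), Add(11, 37))) = Mul(Mul(-3, Pow(-9, -1)), Mul(Add(-29, 0), 48)) = Mul(Mul(-3, Rational(-1, 9)), Mul(-29, 48)) = Mul(Rational(1, 3), -1392) = -464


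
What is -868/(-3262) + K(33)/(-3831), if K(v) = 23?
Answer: 232163/892623 ≈ 0.26009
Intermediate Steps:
-868/(-3262) + K(33)/(-3831) = -868/(-3262) + 23/(-3831) = -868*(-1/3262) + 23*(-1/3831) = 62/233 - 23/3831 = 232163/892623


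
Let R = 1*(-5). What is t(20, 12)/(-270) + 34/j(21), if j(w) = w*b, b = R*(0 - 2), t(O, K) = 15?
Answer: 67/630 ≈ 0.10635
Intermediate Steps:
R = -5
b = 10 (b = -5*(0 - 2) = -5*(-2) = 10)
j(w) = 10*w (j(w) = w*10 = 10*w)
t(20, 12)/(-270) + 34/j(21) = 15/(-270) + 34/((10*21)) = 15*(-1/270) + 34/210 = -1/18 + 34*(1/210) = -1/18 + 17/105 = 67/630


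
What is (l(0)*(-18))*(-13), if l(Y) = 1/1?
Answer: 234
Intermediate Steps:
l(Y) = 1
(l(0)*(-18))*(-13) = (1*(-18))*(-13) = -18*(-13) = 234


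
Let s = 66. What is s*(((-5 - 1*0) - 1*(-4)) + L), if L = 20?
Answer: 1254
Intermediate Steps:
s*(((-5 - 1*0) - 1*(-4)) + L) = 66*(((-5 - 1*0) - 1*(-4)) + 20) = 66*(((-5 + 0) + 4) + 20) = 66*((-5 + 4) + 20) = 66*(-1 + 20) = 66*19 = 1254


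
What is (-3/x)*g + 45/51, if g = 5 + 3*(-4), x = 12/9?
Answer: 1131/68 ≈ 16.632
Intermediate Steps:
x = 4/3 (x = 12*(⅑) = 4/3 ≈ 1.3333)
g = -7 (g = 5 - 12 = -7)
(-3/x)*g + 45/51 = -3/4/3*(-7) + 45/51 = -3*¾*(-7) + 45*(1/51) = -9/4*(-7) + 15/17 = 63/4 + 15/17 = 1131/68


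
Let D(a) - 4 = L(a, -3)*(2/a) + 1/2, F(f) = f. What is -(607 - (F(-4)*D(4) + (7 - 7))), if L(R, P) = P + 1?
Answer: -621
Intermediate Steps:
L(R, P) = 1 + P
D(a) = 9/2 - 4/a (D(a) = 4 + ((1 - 3)*(2/a) + 1/2) = 4 + (-4/a + ½) = 4 + (½ - 4/a) = 9/2 - 4/a)
-(607 - (F(-4)*D(4) + (7 - 7))) = -(607 - (-4*(9/2 - 4/4) + (7 - 7))) = -(607 - (-4*(9/2 - 4*¼) + 0)) = -(607 - (-4*(9/2 - 1) + 0)) = -(607 - (-4*7/2 + 0)) = -(607 - (-14 + 0)) = -(607 - 1*(-14)) = -(607 + 14) = -1*621 = -621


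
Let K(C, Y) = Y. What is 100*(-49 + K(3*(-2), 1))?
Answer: -4800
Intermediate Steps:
100*(-49 + K(3*(-2), 1)) = 100*(-49 + 1) = 100*(-48) = -4800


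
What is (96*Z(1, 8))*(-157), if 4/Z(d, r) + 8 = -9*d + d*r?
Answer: 20096/3 ≈ 6698.7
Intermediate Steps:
Z(d, r) = 4/(-8 - 9*d + d*r) (Z(d, r) = 4/(-8 + (-9*d + d*r)) = 4/(-8 - 9*d + d*r))
(96*Z(1, 8))*(-157) = (96*(4/(-8 - 9*1 + 1*8)))*(-157) = (96*(4/(-8 - 9 + 8)))*(-157) = (96*(4/(-9)))*(-157) = (96*(4*(-⅑)))*(-157) = (96*(-4/9))*(-157) = -128/3*(-157) = 20096/3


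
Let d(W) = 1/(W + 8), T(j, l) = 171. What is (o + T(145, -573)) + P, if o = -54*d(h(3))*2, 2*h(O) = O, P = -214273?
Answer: -4068154/19 ≈ -2.1411e+5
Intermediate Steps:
h(O) = O/2
d(W) = 1/(8 + W)
o = -216/19 (o = -54/(8 + (1/2)*3)*2 = -54/(8 + 3/2)*2 = -54/19/2*2 = -54*2/19*2 = -108/19*2 = -216/19 ≈ -11.368)
(o + T(145, -573)) + P = (-216/19 + 171) - 214273 = 3033/19 - 214273 = -4068154/19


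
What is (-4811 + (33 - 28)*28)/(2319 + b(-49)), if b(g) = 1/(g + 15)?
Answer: -158814/78845 ≈ -2.0143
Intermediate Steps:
b(g) = 1/(15 + g)
(-4811 + (33 - 28)*28)/(2319 + b(-49)) = (-4811 + (33 - 28)*28)/(2319 + 1/(15 - 49)) = (-4811 + 5*28)/(2319 + 1/(-34)) = (-4811 + 140)/(2319 - 1/34) = -4671/78845/34 = -4671*34/78845 = -158814/78845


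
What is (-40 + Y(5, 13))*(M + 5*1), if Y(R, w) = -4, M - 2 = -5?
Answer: -88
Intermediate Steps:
M = -3 (M = 2 - 5 = -3)
(-40 + Y(5, 13))*(M + 5*1) = (-40 - 4)*(-3 + 5*1) = -44*(-3 + 5) = -44*2 = -88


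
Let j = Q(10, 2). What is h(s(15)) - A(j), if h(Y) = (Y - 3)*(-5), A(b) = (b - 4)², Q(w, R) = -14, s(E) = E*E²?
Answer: -17184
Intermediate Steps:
s(E) = E³
j = -14
A(b) = (-4 + b)²
h(Y) = 15 - 5*Y (h(Y) = (-3 + Y)*(-5) = 15 - 5*Y)
h(s(15)) - A(j) = (15 - 5*15³) - (-4 - 14)² = (15 - 5*3375) - 1*(-18)² = (15 - 16875) - 1*324 = -16860 - 324 = -17184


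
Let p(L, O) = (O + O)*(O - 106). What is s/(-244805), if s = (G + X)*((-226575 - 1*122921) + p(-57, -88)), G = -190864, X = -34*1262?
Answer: -6701860704/22255 ≈ -3.0114e+5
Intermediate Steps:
X = -42908
p(L, O) = 2*O*(-106 + O) (p(L, O) = (2*O)*(-106 + O) = 2*O*(-106 + O))
s = 73720467744 (s = (-190864 - 42908)*((-226575 - 1*122921) + 2*(-88)*(-106 - 88)) = -233772*((-226575 - 122921) + 2*(-88)*(-194)) = -233772*(-349496 + 34144) = -233772*(-315352) = 73720467744)
s/(-244805) = 73720467744/(-244805) = 73720467744*(-1/244805) = -6701860704/22255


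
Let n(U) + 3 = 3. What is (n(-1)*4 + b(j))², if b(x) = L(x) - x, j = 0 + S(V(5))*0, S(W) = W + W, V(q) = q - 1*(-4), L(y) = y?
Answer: 0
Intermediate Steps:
n(U) = 0 (n(U) = -3 + 3 = 0)
V(q) = 4 + q (V(q) = q + 4 = 4 + q)
S(W) = 2*W
j = 0 (j = 0 + (2*(4 + 5))*0 = 0 + (2*9)*0 = 0 + 18*0 = 0 + 0 = 0)
b(x) = 0 (b(x) = x - x = 0)
(n(-1)*4 + b(j))² = (0*4 + 0)² = (0 + 0)² = 0² = 0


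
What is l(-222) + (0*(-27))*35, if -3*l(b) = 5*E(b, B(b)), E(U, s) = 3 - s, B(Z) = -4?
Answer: -35/3 ≈ -11.667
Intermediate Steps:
l(b) = -35/3 (l(b) = -5*(3 - 1*(-4))/3 = -5*(3 + 4)/3 = -5*7/3 = -⅓*35 = -35/3)
l(-222) + (0*(-27))*35 = -35/3 + (0*(-27))*35 = -35/3 + 0*35 = -35/3 + 0 = -35/3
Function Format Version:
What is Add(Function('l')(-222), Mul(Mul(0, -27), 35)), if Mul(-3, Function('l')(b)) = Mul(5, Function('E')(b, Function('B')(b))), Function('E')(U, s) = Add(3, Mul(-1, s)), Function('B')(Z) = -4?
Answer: Rational(-35, 3) ≈ -11.667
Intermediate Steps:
Function('l')(b) = Rational(-35, 3) (Function('l')(b) = Mul(Rational(-1, 3), Mul(5, Add(3, Mul(-1, -4)))) = Mul(Rational(-1, 3), Mul(5, Add(3, 4))) = Mul(Rational(-1, 3), Mul(5, 7)) = Mul(Rational(-1, 3), 35) = Rational(-35, 3))
Add(Function('l')(-222), Mul(Mul(0, -27), 35)) = Add(Rational(-35, 3), Mul(Mul(0, -27), 35)) = Add(Rational(-35, 3), Mul(0, 35)) = Add(Rational(-35, 3), 0) = Rational(-35, 3)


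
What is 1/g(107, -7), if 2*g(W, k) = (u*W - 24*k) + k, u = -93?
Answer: -1/4895 ≈ -0.00020429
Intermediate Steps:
g(W, k) = -93*W/2 - 23*k/2 (g(W, k) = ((-93*W - 24*k) + k)/2 = (-93*W - 23*k)/2 = -93*W/2 - 23*k/2)
1/g(107, -7) = 1/(-93/2*107 - 23/2*(-7)) = 1/(-9951/2 + 161/2) = 1/(-4895) = -1/4895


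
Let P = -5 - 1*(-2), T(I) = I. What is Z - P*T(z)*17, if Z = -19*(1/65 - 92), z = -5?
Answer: 97026/65 ≈ 1492.7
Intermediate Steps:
P = -3 (P = -5 + 2 = -3)
Z = 113601/65 (Z = -19*(1/65 - 92) = -19*(-5979/65) = 113601/65 ≈ 1747.7)
Z - P*T(z)*17 = 113601/65 - (-3*(-5))*17 = 113601/65 - 15*17 = 113601/65 - 1*255 = 113601/65 - 255 = 97026/65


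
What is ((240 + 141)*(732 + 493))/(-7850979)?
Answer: -155575/2616993 ≈ -0.059448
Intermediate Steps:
((240 + 141)*(732 + 493))/(-7850979) = (381*1225)*(-1/7850979) = 466725*(-1/7850979) = -155575/2616993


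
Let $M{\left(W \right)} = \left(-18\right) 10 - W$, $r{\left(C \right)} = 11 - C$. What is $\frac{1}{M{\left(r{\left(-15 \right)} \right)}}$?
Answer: $- \frac{1}{206} \approx -0.0048544$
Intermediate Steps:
$M{\left(W \right)} = -180 - W$
$\frac{1}{M{\left(r{\left(-15 \right)} \right)}} = \frac{1}{-180 - \left(11 - -15\right)} = \frac{1}{-180 - \left(11 + 15\right)} = \frac{1}{-180 - 26} = \frac{1}{-206} = - \frac{1}{206}$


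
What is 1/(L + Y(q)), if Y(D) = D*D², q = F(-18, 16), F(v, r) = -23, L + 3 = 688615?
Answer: 1/676445 ≈ 1.4783e-6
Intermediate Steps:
L = 688612 (L = -3 + 688615 = 688612)
q = -23
Y(D) = D³
1/(L + Y(q)) = 1/(688612 + (-23)³) = 1/(688612 - 12167) = 1/676445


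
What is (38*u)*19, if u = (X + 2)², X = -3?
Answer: 722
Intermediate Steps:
u = 1 (u = (-3 + 2)² = (-1)² = 1)
(38*u)*19 = (38*1)*19 = 38*19 = 722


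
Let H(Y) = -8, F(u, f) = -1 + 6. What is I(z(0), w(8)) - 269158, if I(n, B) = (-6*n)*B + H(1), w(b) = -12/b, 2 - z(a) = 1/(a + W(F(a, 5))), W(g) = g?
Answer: -1345749/5 ≈ -2.6915e+5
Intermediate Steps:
F(u, f) = 5
z(a) = 2 - 1/(5 + a) (z(a) = 2 - 1/(a + 5) = 2 - 1/(5 + a))
I(n, B) = -8 - 6*B*n (I(n, B) = (-6*n)*B - 8 = -6*B*n - 8 = -8 - 6*B*n)
I(z(0), w(8)) - 269158 = (-8 - 6*(-12/8)*(9 + 2*0)/(5 + 0)) - 269158 = (-8 - 6*(-12*⅛)*(9 + 0)/5) - 269158 = (-8 - 6*(-3/2)*(⅕)*9) - 269158 = (-8 - 6*(-3/2)*9/5) - 269158 = (-8 + 81/5) - 269158 = 41/5 - 269158 = -1345749/5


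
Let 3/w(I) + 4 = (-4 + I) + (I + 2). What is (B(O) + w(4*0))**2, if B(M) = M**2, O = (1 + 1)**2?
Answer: 961/4 ≈ 240.25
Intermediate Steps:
O = 4 (O = 2**2 = 4)
w(I) = 3/(-6 + 2*I) (w(I) = 3/(-4 + ((-4 + I) + (I + 2))) = 3/(-4 + ((-4 + I) + (2 + I))) = 3/(-4 + (-2 + 2*I)) = 3/(-6 + 2*I))
(B(O) + w(4*0))**2 = (4**2 + 3/(2*(-3 + 4*0)))**2 = (16 + 3/(2*(-3 + 0)))**2 = (16 + (3/2)/(-3))**2 = (16 + (3/2)*(-1/3))**2 = (16 - 1/2)**2 = (31/2)**2 = 961/4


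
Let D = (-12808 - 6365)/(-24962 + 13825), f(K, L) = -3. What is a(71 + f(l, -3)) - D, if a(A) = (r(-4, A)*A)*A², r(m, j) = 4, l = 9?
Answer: 2001042509/1591 ≈ 1.2577e+6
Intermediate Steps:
D = 2739/1591 (D = -19173/(-11137) = -19173*(-1/11137) = 2739/1591 ≈ 1.7216)
a(A) = 4*A³ (a(A) = (4*A)*A² = 4*A³)
a(71 + f(l, -3)) - D = 4*(71 - 3)³ - 1*2739/1591 = 4*68³ - 2739/1591 = 4*314432 - 2739/1591 = 1257728 - 2739/1591 = 2001042509/1591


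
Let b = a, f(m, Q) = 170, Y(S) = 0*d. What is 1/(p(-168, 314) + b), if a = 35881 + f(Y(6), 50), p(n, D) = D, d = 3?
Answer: 1/36365 ≈ 2.7499e-5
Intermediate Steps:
Y(S) = 0 (Y(S) = 0*3 = 0)
a = 36051 (a = 35881 + 170 = 36051)
b = 36051
1/(p(-168, 314) + b) = 1/(314 + 36051) = 1/36365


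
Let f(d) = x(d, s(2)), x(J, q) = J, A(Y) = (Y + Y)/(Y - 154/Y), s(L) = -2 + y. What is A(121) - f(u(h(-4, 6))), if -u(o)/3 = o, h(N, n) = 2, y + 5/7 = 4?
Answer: 10564/1317 ≈ 8.0213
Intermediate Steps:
y = 23/7 (y = -5/7 + 4 = 23/7 ≈ 3.2857)
s(L) = 9/7 (s(L) = -2 + 23/7 = 9/7)
u(o) = -3*o
A(Y) = 2*Y/(Y - 154/Y) (A(Y) = (2*Y)/(Y - 154/Y) = 2*Y/(Y - 154/Y))
f(d) = d
A(121) - f(u(h(-4, 6))) = 2*121²/(-154 + 121²) - (-3)*2 = 2*14641/(-154 + 14641) - 1*(-6) = 2*14641/14487 + 6 = 2*14641*(1/14487) + 6 = 2662/1317 + 6 = 10564/1317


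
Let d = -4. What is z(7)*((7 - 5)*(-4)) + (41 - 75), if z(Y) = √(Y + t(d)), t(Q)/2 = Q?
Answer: -34 - 8*I ≈ -34.0 - 8.0*I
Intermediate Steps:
t(Q) = 2*Q
z(Y) = √(-8 + Y) (z(Y) = √(Y + 2*(-4)) = √(Y - 8) = √(-8 + Y))
z(7)*((7 - 5)*(-4)) + (41 - 75) = √(-8 + 7)*((7 - 5)*(-4)) + (41 - 75) = √(-1)*(2*(-4)) - 34 = I*(-8) - 34 = -8*I - 34 = -34 - 8*I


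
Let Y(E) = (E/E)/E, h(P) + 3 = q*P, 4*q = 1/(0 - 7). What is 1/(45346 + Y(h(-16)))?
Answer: 17/770875 ≈ 2.2053e-5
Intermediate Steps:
q = -1/28 (q = 1/(4*(0 - 7)) = (1/4)/(-7) = (1/4)*(-1/7) = -1/28 ≈ -0.035714)
h(P) = -3 - P/28
Y(E) = 1/E
1/(45346 + Y(h(-16))) = 1/(45346 + 1/(-3 - 1/28*(-16))) = 1/(45346 + 1/(-3 + 4/7)) = 1/(45346 + 1/(-17/7)) = 1/(45346 - 7/17) = 1/(770875/17) = 17/770875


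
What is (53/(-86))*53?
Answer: -2809/86 ≈ -32.663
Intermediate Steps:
(53/(-86))*53 = -1/86*53*53 = -53/86*53 = -2809/86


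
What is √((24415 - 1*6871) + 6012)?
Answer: 2*√5889 ≈ 153.48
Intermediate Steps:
√((24415 - 1*6871) + 6012) = √((24415 - 6871) + 6012) = √(17544 + 6012) = √23556 = 2*√5889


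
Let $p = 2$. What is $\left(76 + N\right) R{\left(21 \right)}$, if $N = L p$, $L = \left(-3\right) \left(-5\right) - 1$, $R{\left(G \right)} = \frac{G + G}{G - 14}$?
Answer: $624$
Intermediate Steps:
$R{\left(G \right)} = \frac{2 G}{-14 + G}$
$L = 14$ ($L = 15 - 1 = 14$)
$N = 28$ ($N = 14 \cdot 2 = 28$)
$\left(76 + N\right) R{\left(21 \right)} = \left(76 + 28\right) 2 \cdot 21 \frac{1}{-14 + 21} = 104 \cdot 2 \cdot 21 \cdot \frac{1}{7} = 104 \cdot 6 = 624$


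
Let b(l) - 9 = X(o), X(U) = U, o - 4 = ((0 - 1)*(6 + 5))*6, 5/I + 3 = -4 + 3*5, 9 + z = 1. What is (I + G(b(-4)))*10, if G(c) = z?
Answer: -295/4 ≈ -73.750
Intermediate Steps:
z = -8 (z = -9 + 1 = -8)
I = 5/8 (I = 5/(-3 + (-4 + 3*5)) = 5/(-3 + (-4 + 15)) = 5/(-3 + 11) = 5/8 ≈ 0.62500)
o = -62 (o = 4 + ((0 - 1)*(6 + 5))*6 = 4 - 1*11*6 = 4 - 11*6 = 4 - 66 = -62)
b(l) = -53 (b(l) = 9 - 62 = -53)
G(c) = -8
(I + G(b(-4)))*10 = (5/8 - 8)*10 = -59/8*10 = -295/4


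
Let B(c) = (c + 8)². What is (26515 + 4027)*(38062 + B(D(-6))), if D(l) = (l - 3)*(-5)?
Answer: 1248282082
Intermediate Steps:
D(l) = 15 - 5*l (D(l) = (-3 + l)*(-5) = 15 - 5*l)
B(c) = (8 + c)²
(26515 + 4027)*(38062 + B(D(-6))) = (26515 + 4027)*(38062 + (8 + (15 - 5*(-6)))²) = 30542*(38062 + (8 + (15 + 30))²) = 30542*(38062 + (8 + 45)²) = 30542*(38062 + 53²) = 30542*(38062 + 2809) = 30542*40871 = 1248282082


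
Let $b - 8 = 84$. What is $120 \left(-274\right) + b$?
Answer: $-32788$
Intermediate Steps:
$b = 92$ ($b = 8 + 84 = 92$)
$120 \left(-274\right) + b = 120 \left(-274\right) + 92 = -32880 + 92 = -32788$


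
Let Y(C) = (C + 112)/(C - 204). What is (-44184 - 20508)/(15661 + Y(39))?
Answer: -5337090/1291957 ≈ -4.1310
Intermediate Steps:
Y(C) = (112 + C)/(-204 + C)
(-44184 - 20508)/(15661 + Y(39)) = (-44184 - 20508)/(15661 + (112 + 39)/(-204 + 39)) = -64692/(15661 + 151/(-165)) = -64692/(15661 - 1/165*151) = -64692/(15661 - 151/165) = -64692/2583914/165 = -64692*165/2583914 = -5337090/1291957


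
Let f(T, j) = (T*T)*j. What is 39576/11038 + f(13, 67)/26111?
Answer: 579176105/144106609 ≈ 4.0191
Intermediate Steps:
f(T, j) = j*T² (f(T, j) = T²*j = j*T²)
39576/11038 + f(13, 67)/26111 = 39576/11038 + (67*13²)/26111 = 39576*(1/11038) + (67*169)*(1/26111) = 19788/5519 + 11323*(1/26111) = 19788/5519 + 11323/26111 = 579176105/144106609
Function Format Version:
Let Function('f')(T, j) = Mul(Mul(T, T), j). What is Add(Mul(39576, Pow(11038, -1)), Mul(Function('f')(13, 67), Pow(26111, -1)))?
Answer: Rational(579176105, 144106609) ≈ 4.0191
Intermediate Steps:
Function('f')(T, j) = Mul(j, Pow(T, 2)) (Function('f')(T, j) = Mul(Pow(T, 2), j) = Mul(j, Pow(T, 2)))
Add(Mul(39576, Pow(11038, -1)), Mul(Function('f')(13, 67), Pow(26111, -1))) = Add(Mul(39576, Pow(11038, -1)), Mul(Mul(67, Pow(13, 2)), Pow(26111, -1))) = Add(Mul(39576, Rational(1, 11038)), Mul(Mul(67, 169), Rational(1, 26111))) = Add(Rational(19788, 5519), Mul(11323, Rational(1, 26111))) = Add(Rational(19788, 5519), Rational(11323, 26111)) = Rational(579176105, 144106609)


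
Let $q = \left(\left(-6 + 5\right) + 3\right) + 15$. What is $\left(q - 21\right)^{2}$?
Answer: $16$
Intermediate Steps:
$q = 17$ ($q = \left(-1 + 3\right) + 15 = 2 + 15 = 17$)
$\left(q - 21\right)^{2} = \left(17 - 21\right)^{2} = \left(-4\right)^{2} = 16$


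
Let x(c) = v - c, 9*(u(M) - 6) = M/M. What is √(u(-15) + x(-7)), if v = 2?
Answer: 2*√34/3 ≈ 3.8873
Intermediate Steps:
u(M) = 55/9 (u(M) = 6 + (M/M)/9 = 6 + (⅑)*1 = 6 + ⅑ = 55/9)
x(c) = 2 - c
√(u(-15) + x(-7)) = √(55/9 + (2 - 1*(-7))) = √(55/9 + (2 + 7)) = √(55/9 + 9) = √(136/9) = 2*√34/3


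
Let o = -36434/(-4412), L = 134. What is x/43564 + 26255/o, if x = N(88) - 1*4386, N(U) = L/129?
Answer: 81369425462615/25593773763 ≈ 3179.3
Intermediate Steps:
N(U) = 134/129
o = 18217/2206 (o = -36434*(-1/4412) = 18217/2206 ≈ 8.2579)
x = -565660/129 (x = 134/129 - 1*4386 = 134/129 - 4386 = -565660/129 ≈ -4385.0)
x/43564 + 26255/o = -565660/129/43564 + 26255/(18217/2206) = -565660/129*1/43564 + 26255*(2206/18217) = -141415/1404939 + 57918530/18217 = 81369425462615/25593773763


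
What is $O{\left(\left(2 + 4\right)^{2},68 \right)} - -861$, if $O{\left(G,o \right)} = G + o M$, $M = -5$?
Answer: $557$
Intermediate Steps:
$O{\left(G,o \right)} = G - 5 o$ ($O{\left(G,o \right)} = G + o \left(-5\right) = G - 5 o$)
$O{\left(\left(2 + 4\right)^{2},68 \right)} - -861 = \left(\left(2 + 4\right)^{2} - 340\right) - -861 = \left(6^{2} - 340\right) + 861 = \left(36 - 340\right) + 861 = -304 + 861 = 557$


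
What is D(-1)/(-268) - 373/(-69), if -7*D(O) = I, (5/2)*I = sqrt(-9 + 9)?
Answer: 373/69 ≈ 5.4058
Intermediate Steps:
I = 0 (I = 2*sqrt(-9 + 9)/5 = 2*sqrt(0)/5 = (2/5)*0 = 0)
D(O) = 0 (D(O) = -1/7*0 = 0)
D(-1)/(-268) - 373/(-69) = 0/(-268) - 373/(-69) = 0*(-1/268) - 373*(-1/69) = 0 + 373/69 = 373/69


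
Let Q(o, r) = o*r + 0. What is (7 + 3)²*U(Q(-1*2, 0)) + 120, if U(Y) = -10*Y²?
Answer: 120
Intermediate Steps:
Q(o, r) = o*r
(7 + 3)²*U(Q(-1*2, 0)) + 120 = (7 + 3)²*(-10*(-1*2*0)²) + 120 = 10²*(-10*(-2*0)²) + 120 = 100*(-10*0²) + 120 = 100*(-10*0) + 120 = 100*0 + 120 = 0 + 120 = 120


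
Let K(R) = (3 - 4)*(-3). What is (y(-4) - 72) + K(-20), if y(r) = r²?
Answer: -53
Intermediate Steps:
K(R) = 3 (K(R) = -1*(-3) = 3)
(y(-4) - 72) + K(-20) = ((-4)² - 72) + 3 = (16 - 72) + 3 = -56 + 3 = -53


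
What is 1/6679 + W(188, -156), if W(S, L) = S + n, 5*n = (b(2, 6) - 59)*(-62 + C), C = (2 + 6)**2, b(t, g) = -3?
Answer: 5450069/33395 ≈ 163.20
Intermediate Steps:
C = 64 (C = 8**2 = 64)
n = -124/5 (n = ((-3 - 59)*(-62 + 64))/5 = (-62*2)/5 = (1/5)*(-124) = -124/5 ≈ -24.800)
W(S, L) = -124/5 + S (W(S, L) = S - 124/5 = -124/5 + S)
1/6679 + W(188, -156) = 1/6679 + (-124/5 + 188) = 1/6679 + 816/5 = 5450069/33395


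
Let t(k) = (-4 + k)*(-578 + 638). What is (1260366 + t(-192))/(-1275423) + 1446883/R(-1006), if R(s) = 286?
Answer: 615010251731/121590326 ≈ 5058.1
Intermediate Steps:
t(k) = -240 + 60*k (t(k) = (-4 + k)*60 = -240 + 60*k)
(1260366 + t(-192))/(-1275423) + 1446883/R(-1006) = (1260366 + (-240 + 60*(-192)))/(-1275423) + 1446883/286 = (1260366 + (-240 - 11520))*(-1/1275423) + 1446883*(1/286) = (1260366 - 11760)*(-1/1275423) + 1446883/286 = 1248606*(-1/1275423) + 1446883/286 = -416202/425141 + 1446883/286 = 615010251731/121590326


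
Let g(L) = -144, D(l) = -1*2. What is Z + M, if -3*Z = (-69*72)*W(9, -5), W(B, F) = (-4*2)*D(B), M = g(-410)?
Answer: 26352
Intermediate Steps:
D(l) = -2
M = -144
W(B, F) = 16 (W(B, F) = -4*2*(-2) = -8*(-2) = 16)
Z = 26496 (Z = -(-69*72)*16/3 = -(-1656)*16 = -1/3*(-79488) = 26496)
Z + M = 26496 - 144 = 26352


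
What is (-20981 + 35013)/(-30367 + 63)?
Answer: -877/1894 ≈ -0.46304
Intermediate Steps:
(-20981 + 35013)/(-30367 + 63) = 14032/(-30304) = 14032*(-1/30304) = -877/1894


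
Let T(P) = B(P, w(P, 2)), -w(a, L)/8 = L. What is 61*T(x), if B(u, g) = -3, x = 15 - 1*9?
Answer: -183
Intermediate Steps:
w(a, L) = -8*L
x = 6 (x = 15 - 9 = 6)
T(P) = -3
61*T(x) = 61*(-3) = -183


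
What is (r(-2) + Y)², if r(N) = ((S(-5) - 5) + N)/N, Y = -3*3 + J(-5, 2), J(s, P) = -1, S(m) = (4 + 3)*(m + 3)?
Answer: ¼ ≈ 0.25000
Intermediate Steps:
S(m) = 21 + 7*m (S(m) = 7*(3 + m) = 21 + 7*m)
Y = -10 (Y = -3*3 - 1 = -9 - 1 = -10)
r(N) = (-19 + N)/N (r(N) = (((21 + 7*(-5)) - 5) + N)/N = (((21 - 35) - 5) + N)/N = ((-14 - 5) + N)/N = (-19 + N)/N)
(r(-2) + Y)² = ((-19 - 2)/(-2) - 10)² = (-½*(-21) - 10)² = (21/2 - 10)² = (½)² = ¼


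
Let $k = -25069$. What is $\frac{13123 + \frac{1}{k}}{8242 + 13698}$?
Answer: $\frac{164490243}{275006930} \approx 0.59813$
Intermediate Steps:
$\frac{13123 + \frac{1}{k}}{8242 + 13698} = \frac{13123 + \frac{1}{-25069}}{8242 + 13698} = \frac{13123 - \frac{1}{25069}}{21940} = \frac{328980486}{25069} \cdot \frac{1}{21940} = \frac{164490243}{275006930}$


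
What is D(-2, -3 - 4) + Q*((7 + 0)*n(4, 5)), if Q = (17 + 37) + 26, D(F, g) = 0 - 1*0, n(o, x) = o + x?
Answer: 5040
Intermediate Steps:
D(F, g) = 0 (D(F, g) = 0 + 0 = 0)
Q = 80 (Q = 54 + 26 = 80)
D(-2, -3 - 4) + Q*((7 + 0)*n(4, 5)) = 0 + 80*((7 + 0)*(4 + 5)) = 0 + 80*(7*9) = 0 + 80*63 = 0 + 5040 = 5040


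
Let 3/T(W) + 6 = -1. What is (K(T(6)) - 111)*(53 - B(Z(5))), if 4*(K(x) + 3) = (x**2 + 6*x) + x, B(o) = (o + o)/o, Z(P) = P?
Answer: -573291/98 ≈ -5849.9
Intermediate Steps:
T(W) = -3/7 (T(W) = 3/(-6 - 1) = 3/(-7) = 3*(-1/7) = -3/7)
B(o) = 2 (B(o) = (2*o)/o = 2)
K(x) = -3 + x**2/4 + 7*x/4 (K(x) = -3 + ((x**2 + 6*x) + x)/4 = -3 + (x**2 + 7*x)/4 = -3 + (x**2/4 + 7*x/4) = -3 + x**2/4 + 7*x/4)
(K(T(6)) - 111)*(53 - B(Z(5))) = ((-3 + (-3/7)**2/4 + (7/4)*(-3/7)) - 111)*(53 - 1*2) = ((-3 + (1/4)*(9/49) - 3/4) - 111)*(53 - 2) = ((-3 + 9/196 - 3/4) - 111)*51 = (-363/98 - 111)*51 = -11241/98*51 = -573291/98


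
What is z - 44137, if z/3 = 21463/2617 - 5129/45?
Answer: -1745054693/39255 ≈ -44454.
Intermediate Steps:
z = -12456758/39255 (z = 3*(21463/2617 - 5129/45) = 3*(-12456758/117765) = -12456758/39255 ≈ -317.33)
z - 44137 = -12456758/39255 - 44137 = -1745054693/39255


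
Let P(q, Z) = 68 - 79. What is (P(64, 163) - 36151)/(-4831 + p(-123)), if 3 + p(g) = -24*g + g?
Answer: 36162/2005 ≈ 18.036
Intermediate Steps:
p(g) = -3 - 23*g (p(g) = -3 + (-24*g + g) = -3 - 23*g)
P(q, Z) = -11
(P(64, 163) - 36151)/(-4831 + p(-123)) = (-11 - 36151)/(-4831 + (-3 - 23*(-123))) = -36162/(-4831 + (-3 + 2829)) = -36162/(-4831 + 2826) = -36162/(-2005) = -36162*(-1/2005) = 36162/2005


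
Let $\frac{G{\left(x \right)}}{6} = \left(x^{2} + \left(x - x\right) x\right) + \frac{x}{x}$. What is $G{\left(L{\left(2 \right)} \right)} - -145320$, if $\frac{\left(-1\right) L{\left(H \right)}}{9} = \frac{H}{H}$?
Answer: $145812$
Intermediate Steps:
$L{\left(H \right)} = -9$ ($L{\left(H \right)} = - 9 \frac{H}{H} = \left(-9\right) 1 = -9$)
$G{\left(x \right)} = 6 + 6 x^{2}$ ($G{\left(x \right)} = 6 \left(\left(x^{2} + \left(x - x\right) x\right) + \frac{x}{x}\right) = 6 \left(\left(x^{2} + 0 x\right) + 1\right) = 6 \left(\left(x^{2} + 0\right) + 1\right) = 6 \left(x^{2} + 1\right) = 6 \left(1 + x^{2}\right) = 6 + 6 x^{2}$)
$G{\left(L{\left(2 \right)} \right)} - -145320 = \left(6 + 6 \left(-9\right)^{2}\right) - -145320 = \left(6 + 6 \cdot 81\right) + 145320 = \left(6 + 486\right) + 145320 = 492 + 145320 = 145812$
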